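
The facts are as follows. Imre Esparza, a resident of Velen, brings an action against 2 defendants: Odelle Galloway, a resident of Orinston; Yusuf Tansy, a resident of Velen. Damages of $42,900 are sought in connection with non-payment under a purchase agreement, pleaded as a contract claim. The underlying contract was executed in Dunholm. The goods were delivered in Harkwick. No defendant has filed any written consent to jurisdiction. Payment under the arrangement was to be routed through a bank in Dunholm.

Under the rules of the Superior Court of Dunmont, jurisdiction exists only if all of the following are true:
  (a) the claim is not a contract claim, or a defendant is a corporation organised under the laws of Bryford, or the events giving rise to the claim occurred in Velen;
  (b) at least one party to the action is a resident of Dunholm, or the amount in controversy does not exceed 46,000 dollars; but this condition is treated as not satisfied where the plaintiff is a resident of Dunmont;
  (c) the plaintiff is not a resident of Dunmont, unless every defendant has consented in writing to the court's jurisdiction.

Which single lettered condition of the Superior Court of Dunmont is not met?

(a)

The Superior Court of Dunmont:
  (a) The claim is a contract claim; no defendant is a corporation; the operative events occurred in Harkwick, not Velen — no alternative holds. Not met.
  (b) The amount in controversy is $42,900, within the USD 46,000 ceiling — that alternative is enough. And the carve-out is inapplicable — the plaintiff resides in Velen, not Dunmont. Satisfied.
  (c) The plaintiff resides in Velen, which is not Dunmont. Satisfied.
Only condition (a) fails.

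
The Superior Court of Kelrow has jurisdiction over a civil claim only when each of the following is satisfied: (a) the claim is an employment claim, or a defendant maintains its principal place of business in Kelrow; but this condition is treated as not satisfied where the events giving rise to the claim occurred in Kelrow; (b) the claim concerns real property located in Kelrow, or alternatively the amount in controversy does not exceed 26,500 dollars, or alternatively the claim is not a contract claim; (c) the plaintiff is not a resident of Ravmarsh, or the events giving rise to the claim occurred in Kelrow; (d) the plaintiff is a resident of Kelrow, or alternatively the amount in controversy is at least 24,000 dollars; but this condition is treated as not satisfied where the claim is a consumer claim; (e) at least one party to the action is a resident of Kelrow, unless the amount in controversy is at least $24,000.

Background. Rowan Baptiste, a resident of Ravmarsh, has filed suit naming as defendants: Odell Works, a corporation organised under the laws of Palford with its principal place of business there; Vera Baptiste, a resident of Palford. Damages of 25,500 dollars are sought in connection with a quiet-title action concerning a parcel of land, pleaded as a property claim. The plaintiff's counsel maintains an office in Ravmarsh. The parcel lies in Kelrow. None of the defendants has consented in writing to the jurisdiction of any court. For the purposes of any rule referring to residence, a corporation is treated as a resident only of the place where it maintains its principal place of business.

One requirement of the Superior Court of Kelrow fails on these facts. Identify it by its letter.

(a)

The Superior Court of Kelrow:
  (a) The claim is a property claim, not an employment claim; the corporate defendant(s) have their principal place of business in Palford, not Kelrow — none of the alternatives is met. Condition not met.
  (b) The property lies in Kelrow — that alternative is enough. Condition met.
  (c) The operative events occurred in Kelrow, so one alternative holds. Met.
  (d) The amount in controversy is 25,500 dollars, which meets the 24,000 dollars floor, so this disjunct is met. And the carve-out is inapplicable — the claim is a property claim, not a consumer claim. Satisfied.
  (e) No party resides in Kelrow. However, the amount in controversy is 25,500 dollars, which meets the USD 24,000 floor, so the 'unless' proviso supplies this condition. Condition met.
Only condition (a) fails.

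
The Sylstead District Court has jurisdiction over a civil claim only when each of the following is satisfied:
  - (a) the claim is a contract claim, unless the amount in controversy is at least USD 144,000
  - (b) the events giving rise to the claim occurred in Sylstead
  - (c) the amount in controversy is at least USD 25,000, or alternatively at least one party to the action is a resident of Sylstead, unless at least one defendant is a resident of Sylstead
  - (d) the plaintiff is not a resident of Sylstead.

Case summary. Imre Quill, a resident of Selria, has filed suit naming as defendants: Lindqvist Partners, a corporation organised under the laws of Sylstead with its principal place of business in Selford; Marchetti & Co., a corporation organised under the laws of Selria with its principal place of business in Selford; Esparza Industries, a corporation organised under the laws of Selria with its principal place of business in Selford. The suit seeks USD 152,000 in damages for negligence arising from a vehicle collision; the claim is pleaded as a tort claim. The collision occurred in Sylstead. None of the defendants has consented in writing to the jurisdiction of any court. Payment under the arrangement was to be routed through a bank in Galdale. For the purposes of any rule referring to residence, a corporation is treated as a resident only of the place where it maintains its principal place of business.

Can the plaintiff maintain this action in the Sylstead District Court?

Yes

The Sylstead District Court:
  (a) The claim is a tort claim, not a contract claim. The proviso rescues it, though: the amount in controversy is $152,000, which meets the $144,000 floor. Satisfied.
  (b) The operative events occurred in Sylstead. Satisfied.
  (c) The amount in controversy is $152,000, which meets the 25,000 dollars floor, which satisfies one of the alternatives. Condition met.
  (d) The plaintiff resides in Selria, which is not Sylstead. Condition met.
  → All conditions met; jurisdiction exists.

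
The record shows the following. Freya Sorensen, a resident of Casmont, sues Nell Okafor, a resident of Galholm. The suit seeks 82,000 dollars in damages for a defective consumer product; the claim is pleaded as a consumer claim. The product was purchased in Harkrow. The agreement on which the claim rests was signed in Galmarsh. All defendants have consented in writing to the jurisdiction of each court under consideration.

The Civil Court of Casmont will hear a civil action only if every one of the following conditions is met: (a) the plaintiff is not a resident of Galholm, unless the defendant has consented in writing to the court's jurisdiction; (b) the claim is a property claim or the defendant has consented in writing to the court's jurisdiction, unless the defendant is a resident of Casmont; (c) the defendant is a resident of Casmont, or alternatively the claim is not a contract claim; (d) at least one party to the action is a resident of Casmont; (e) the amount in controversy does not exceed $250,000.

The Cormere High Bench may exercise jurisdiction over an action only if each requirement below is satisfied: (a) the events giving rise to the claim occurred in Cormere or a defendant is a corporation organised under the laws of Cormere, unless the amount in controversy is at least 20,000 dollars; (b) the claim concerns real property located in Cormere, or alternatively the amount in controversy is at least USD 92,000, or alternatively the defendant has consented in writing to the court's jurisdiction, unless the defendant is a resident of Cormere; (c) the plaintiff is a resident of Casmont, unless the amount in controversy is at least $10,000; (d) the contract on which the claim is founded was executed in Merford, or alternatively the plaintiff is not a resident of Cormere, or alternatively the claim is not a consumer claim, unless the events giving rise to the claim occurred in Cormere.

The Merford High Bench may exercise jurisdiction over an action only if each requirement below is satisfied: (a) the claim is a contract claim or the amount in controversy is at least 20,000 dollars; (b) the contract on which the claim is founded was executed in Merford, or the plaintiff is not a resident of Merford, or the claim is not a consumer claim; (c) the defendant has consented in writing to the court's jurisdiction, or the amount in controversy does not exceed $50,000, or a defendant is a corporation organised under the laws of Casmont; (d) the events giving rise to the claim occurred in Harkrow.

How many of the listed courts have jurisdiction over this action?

3

The Civil Court of Casmont:
  (a) The plaintiff resides in Casmont, which is not Galholm. Met.
  (b) Every defendant has filed written consent, so one alternative holds. Met.
  (c) The claim is a consumer claim, not a contract claim, which satisfies one of the alternatives. Condition met.
  (d) Freya Sorensen resides in Casmont. Condition met.
  (e) The amount in controversy is 82,000 dollars, within the 250,000 dollars ceiling. Condition met.
  → All conditions met; jurisdiction exists.
The Cormere High Bench:
  (a) The operative events occurred in Harkrow, not Cormere; no defendant is a corporation — no alternative holds. But the amount in controversy is USD 82,000, which meets the 20,000 dollars floor, and the 'unless' clause therefore excuses the requirement. Met.
  (b) Every defendant has filed written consent — that alternative is enough. Met.
  (c) The plaintiff resides in Casmont. Condition met.
  (d) The plaintiff resides in Casmont, which is not Cormere, so this disjunct is met. Condition met.
  → Every requirement is satisfied — jurisdiction.
The Merford High Bench:
  (a) The amount in controversy is $82,000, which meets the 20,000 dollars floor — that alternative is enough. Satisfied.
  (b) The plaintiff resides in Casmont, which is not Merford — that alternative is enough. Satisfied.
  (c) Every defendant has filed written consent, so this disjunct is met. Satisfied.
  (d) The operative events occurred in Harkrow. Condition met.
  → All conditions met; jurisdiction exists.
Courts with jurisdiction: the Civil Court of Casmont, the Cormere High Bench, the Merford High Bench — 3 in total.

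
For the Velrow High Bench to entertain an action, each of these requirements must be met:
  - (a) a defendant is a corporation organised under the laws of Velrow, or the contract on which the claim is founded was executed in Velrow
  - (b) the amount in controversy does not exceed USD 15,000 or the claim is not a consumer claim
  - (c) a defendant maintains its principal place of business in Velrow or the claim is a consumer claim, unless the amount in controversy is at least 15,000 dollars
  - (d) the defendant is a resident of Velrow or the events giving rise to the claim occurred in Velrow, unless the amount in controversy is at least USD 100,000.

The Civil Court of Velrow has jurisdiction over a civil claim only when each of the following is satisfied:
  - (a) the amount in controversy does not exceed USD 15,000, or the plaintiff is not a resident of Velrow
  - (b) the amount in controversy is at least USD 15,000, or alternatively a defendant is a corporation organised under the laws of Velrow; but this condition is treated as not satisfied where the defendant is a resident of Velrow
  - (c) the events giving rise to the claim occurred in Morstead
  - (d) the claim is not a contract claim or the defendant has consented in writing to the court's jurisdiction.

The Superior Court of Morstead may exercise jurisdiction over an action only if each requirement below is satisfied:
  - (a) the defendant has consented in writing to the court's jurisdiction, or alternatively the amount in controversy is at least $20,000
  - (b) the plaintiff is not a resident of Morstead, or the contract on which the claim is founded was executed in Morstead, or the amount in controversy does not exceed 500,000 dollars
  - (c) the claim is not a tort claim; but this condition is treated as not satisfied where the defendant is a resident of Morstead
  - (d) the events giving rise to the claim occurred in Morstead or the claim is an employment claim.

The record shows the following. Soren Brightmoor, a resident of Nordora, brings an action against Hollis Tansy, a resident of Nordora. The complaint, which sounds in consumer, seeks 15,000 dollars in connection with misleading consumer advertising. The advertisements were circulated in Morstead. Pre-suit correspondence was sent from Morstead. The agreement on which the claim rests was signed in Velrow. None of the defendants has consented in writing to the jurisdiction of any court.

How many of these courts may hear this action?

1

The Velrow High Bench:
  (a) The contract was executed in Velrow, so this disjunct is met. Met.
  (b) The amount in controversy is USD 15,000, within the $15,000 ceiling, so this disjunct is met. Satisfied.
  (c) The claim is a consumer claim, which satisfies one of the alternatives. Condition met.
  (d) The defendant resides in Nordora, not Velrow; the operative events occurred in Morstead, not Velrow — no alternative holds. And the amount in controversy is $15,000, below the $100,000 floor, so the proviso does not save it. Fails.
  → Not every requirement is met — no jurisdiction.
The Civil Court of Velrow:
  (a) The amount in controversy is USD 15,000, within the $15,000 ceiling — that alternative is enough. Met.
  (b) The amount in controversy is USD 15,000, which meets the 15,000 dollars floor, so one alternative holds. The carve-out does not apply: the defendant resides in Nordora, not Velrow. Condition met.
  (c) The operative events occurred in Morstead. Satisfied.
  (d) The claim is a consumer claim, not a contract claim — that alternative is enough. Satisfied.
  → Every requirement is satisfied — jurisdiction.
The Superior Court of Morstead:
  (a) No such written consent has been filed; the amount in controversy is $15,000, below the USD 20,000 floor — no alternative holds. Not met.
  (b) The plaintiff resides in Nordora, which is not Morstead, so this disjunct is met. Met.
  (c) The claim is a consumer claim, not a tort claim. The exception is not triggered, since the defendant resides in Nordora, not Morstead. Satisfied.
  (d) The operative events occurred in Morstead, which satisfies one of the alternatives. Condition met.
  → Not every requirement is met — no jurisdiction.
Courts with jurisdiction: the Civil Court of Velrow — 1 in total.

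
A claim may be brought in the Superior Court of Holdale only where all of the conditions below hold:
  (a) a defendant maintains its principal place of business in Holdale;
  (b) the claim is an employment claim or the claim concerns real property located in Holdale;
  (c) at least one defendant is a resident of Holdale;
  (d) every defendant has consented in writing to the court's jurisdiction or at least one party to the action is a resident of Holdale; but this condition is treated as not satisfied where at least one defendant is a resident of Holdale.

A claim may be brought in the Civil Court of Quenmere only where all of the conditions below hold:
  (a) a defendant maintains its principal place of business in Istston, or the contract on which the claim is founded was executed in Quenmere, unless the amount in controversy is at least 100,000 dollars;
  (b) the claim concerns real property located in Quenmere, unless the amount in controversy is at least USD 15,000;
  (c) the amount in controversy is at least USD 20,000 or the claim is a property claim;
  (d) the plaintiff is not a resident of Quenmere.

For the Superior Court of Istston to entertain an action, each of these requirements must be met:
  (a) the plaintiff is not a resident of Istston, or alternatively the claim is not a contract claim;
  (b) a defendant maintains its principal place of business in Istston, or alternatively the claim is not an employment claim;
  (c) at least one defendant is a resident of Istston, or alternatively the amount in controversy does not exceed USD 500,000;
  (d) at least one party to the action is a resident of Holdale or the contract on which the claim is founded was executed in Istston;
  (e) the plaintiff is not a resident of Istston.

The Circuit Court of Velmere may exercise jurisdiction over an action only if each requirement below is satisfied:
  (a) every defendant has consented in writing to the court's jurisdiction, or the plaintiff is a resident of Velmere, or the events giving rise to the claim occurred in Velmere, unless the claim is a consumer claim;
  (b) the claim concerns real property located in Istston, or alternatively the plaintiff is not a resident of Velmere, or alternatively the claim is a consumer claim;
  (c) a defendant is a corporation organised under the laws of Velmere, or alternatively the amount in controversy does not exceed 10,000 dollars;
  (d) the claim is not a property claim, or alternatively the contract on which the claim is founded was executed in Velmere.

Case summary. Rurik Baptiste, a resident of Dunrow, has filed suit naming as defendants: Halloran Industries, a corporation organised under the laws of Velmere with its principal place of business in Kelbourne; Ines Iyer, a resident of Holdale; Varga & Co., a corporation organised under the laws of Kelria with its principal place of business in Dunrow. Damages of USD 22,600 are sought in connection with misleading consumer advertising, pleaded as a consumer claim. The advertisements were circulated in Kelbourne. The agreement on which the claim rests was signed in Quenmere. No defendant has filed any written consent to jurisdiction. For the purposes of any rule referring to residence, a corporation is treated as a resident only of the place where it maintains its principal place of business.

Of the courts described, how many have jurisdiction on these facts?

3

The Superior Court of Holdale:
  (a) The corporate defendant(s) have their principal place of business in Dunrow, Kelbourne, not Holdale. Fails.
  (b) The claim is a consumer claim, not an employment claim; the claim does not concern real property — none of the alternatives is met. Fails.
  (c) Ines Iyer resides in Holdale. Condition met.
  (d) Ines Iyer resides in Holdale — that alternative is enough. However, Ines Iyer resides in Holdale, which falls within the stated exception and so defeats the condition. Fails.
  → No jurisdiction.
The Civil Court of Quenmere:
  (a) The contract was executed in Quenmere, so one alternative holds. Condition met.
  (b) The claim does not concern real property. The proviso rescues it, though: the amount in controversy is USD 22,600, which meets the $15,000 floor. Satisfied.
  (c) The amount in controversy is $22,600, which meets the 20,000 dollars floor, which satisfies one of the alternatives. Condition met.
  (d) The plaintiff resides in Dunrow, which is not Quenmere. Condition met.
  → All conditions met; jurisdiction exists.
The Superior Court of Istston:
  (a) The plaintiff resides in Dunrow, which is not Istston, so one alternative holds. Satisfied.
  (b) The claim is a consumer claim, not an employment claim, so one alternative holds. Condition met.
  (c) The amount in controversy is $22,600, within the $500,000 ceiling, so one alternative holds. Met.
  (d) Ines Iyer resides in Holdale, so this disjunct is met. Satisfied.
  (e) The plaintiff resides in Dunrow, which is not Istston. Met.
  → Every requirement is satisfied — jurisdiction.
The Circuit Court of Velmere:
  (a) No such written consent has been filed; the plaintiff resides in Dunrow, not Velmere; the operative events occurred in Kelbourne, not Velmere — every alternative fails. However, the claim is a consumer claim, so the 'unless' proviso supplies this condition. Satisfied.
  (b) The plaintiff resides in Dunrow, which is not Velmere, so one alternative holds. Satisfied.
  (c) Halloran Industries is organised under the laws of Velmere, which satisfies one of the alternatives. Met.
  (d) The claim is a consumer claim, not a property claim, which satisfies one of the alternatives. Satisfied.
  → Every requirement is satisfied — jurisdiction.
Courts with jurisdiction: the Civil Court of Quenmere, the Superior Court of Istston, the Circuit Court of Velmere — 3 in total.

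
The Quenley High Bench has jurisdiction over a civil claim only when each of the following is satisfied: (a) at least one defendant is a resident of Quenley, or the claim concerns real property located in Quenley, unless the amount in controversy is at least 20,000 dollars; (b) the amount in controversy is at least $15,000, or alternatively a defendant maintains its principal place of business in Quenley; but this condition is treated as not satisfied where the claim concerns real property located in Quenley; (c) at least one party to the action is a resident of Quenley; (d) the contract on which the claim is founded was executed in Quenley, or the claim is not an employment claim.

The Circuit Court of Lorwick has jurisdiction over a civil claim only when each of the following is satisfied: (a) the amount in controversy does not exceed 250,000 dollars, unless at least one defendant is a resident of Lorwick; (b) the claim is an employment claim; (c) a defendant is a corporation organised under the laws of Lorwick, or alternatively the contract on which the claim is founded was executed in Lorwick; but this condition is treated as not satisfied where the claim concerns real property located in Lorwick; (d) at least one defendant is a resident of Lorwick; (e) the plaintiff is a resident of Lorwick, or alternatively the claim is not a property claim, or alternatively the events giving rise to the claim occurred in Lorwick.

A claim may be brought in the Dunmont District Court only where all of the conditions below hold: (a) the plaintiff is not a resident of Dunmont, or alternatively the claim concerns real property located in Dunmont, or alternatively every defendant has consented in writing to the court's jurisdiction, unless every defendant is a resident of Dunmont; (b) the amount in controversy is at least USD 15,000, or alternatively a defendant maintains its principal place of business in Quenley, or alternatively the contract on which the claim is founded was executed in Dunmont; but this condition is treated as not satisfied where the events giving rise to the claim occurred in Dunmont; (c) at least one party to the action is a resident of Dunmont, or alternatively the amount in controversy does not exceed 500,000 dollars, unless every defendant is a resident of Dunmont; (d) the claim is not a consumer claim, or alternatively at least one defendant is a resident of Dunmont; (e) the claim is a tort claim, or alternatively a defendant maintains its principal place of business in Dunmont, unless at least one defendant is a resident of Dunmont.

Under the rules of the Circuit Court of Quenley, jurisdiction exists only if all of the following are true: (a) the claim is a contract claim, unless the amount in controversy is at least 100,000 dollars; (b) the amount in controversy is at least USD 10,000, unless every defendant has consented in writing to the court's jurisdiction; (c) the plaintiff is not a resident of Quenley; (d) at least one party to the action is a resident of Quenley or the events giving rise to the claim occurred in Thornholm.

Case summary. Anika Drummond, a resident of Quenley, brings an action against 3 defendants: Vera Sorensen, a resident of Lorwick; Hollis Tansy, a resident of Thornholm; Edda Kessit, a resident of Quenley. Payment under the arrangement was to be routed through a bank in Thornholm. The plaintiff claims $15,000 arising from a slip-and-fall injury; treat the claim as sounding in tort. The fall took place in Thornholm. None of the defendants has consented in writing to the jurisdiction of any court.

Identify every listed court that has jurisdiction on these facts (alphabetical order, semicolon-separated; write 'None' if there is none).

the Dunmont District Court; the Quenley High Bench

The Quenley High Bench:
  (a) Edda Kessit resides in Quenley, so this disjunct is met. Met.
  (b) The amount in controversy is USD 15,000, which meets the $15,000 floor, so one alternative holds. The exception is not triggered, since the claim does not concern real property. Met.
  (c) Anika Drummond resides in Quenley. Met.
  (d) The claim is a tort claim, not an employment claim, so one alternative holds. Satisfied.
  → All conditions met; jurisdiction exists.
The Circuit Court of Lorwick:
  (a) The amount in controversy is $15,000, within the $250,000 ceiling. Condition met.
  (b) The claim is a tort claim, not an employment claim. Not satisfied.
  (c) No defendant is a corporation; no contract (and hence no place of execution) is alleged — none of the alternatives is met. Condition not met.
  (d) Vera Sorensen resides in Lorwick. Met.
  (e) The claim is a tort claim, not a property claim, so this disjunct is met. Satisfied.
  → At least one condition fails; no jurisdiction.
The Dunmont District Court:
  (a) The plaintiff resides in Quenley, which is not Dunmont, which satisfies one of the alternatives. Met.
  (b) The amount in controversy is $15,000, which meets the USD 15,000 floor, which satisfies one of the alternatives. The exception is not triggered, since the operative events occurred in Thornholm, not Dunmont. Met.
  (c) The amount in controversy is USD 15,000, within the 500,000 dollars ceiling, so this disjunct is met. Met.
  (d) The claim is a tort claim, not a consumer claim — that alternative is enough. Condition met.
  (e) The claim is a tort claim, so this disjunct is met. Met.
  → Every requirement is satisfied — jurisdiction.
The Circuit Court of Quenley:
  (a) The claim is a tort claim, not a contract claim. Nor does the 'unless' clause help: the amount in controversy is 15,000 dollars, below the USD 100,000 floor. Condition not met.
  (b) The amount in controversy is USD 15,000, which meets the 10,000 dollars floor. Condition met.
  (c) The plaintiff resides in Quenley. Fails.
  (d) Anika Drummond resides in Quenley, so this disjunct is met. Satisfied.
  → Not every requirement is met — no jurisdiction.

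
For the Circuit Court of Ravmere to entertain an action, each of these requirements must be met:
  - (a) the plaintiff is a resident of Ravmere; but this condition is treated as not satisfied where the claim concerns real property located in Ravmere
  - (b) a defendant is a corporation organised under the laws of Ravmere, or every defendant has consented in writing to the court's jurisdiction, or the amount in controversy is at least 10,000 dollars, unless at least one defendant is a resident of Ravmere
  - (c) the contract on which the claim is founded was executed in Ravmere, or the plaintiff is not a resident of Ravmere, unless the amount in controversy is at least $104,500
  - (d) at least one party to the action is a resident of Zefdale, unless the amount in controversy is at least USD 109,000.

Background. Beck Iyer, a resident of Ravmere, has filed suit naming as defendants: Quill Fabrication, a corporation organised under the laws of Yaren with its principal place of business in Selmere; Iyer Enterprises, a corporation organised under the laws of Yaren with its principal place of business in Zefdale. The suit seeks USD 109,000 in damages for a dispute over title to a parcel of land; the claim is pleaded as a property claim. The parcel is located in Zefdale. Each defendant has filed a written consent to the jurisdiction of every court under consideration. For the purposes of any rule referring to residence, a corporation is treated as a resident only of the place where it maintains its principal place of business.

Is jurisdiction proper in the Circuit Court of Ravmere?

The Circuit Court of Ravmere:
  (a) The plaintiff resides in Ravmere. The carve-out does not apply: the property lies in Zefdale, not Ravmere. Satisfied.
  (b) Every defendant has filed written consent, so this disjunct is met. Met.
  (c) No contract (and hence no place of execution) is alleged; the plaintiff resides in Ravmere — no alternative holds. The proviso rescues it, though: the amount in controversy is $109,000, which meets the $104,500 floor. Condition met.
  (d) Iyer Enterprises resides in Zefdale. Condition met.
  → Jurisdiction lies.

Yes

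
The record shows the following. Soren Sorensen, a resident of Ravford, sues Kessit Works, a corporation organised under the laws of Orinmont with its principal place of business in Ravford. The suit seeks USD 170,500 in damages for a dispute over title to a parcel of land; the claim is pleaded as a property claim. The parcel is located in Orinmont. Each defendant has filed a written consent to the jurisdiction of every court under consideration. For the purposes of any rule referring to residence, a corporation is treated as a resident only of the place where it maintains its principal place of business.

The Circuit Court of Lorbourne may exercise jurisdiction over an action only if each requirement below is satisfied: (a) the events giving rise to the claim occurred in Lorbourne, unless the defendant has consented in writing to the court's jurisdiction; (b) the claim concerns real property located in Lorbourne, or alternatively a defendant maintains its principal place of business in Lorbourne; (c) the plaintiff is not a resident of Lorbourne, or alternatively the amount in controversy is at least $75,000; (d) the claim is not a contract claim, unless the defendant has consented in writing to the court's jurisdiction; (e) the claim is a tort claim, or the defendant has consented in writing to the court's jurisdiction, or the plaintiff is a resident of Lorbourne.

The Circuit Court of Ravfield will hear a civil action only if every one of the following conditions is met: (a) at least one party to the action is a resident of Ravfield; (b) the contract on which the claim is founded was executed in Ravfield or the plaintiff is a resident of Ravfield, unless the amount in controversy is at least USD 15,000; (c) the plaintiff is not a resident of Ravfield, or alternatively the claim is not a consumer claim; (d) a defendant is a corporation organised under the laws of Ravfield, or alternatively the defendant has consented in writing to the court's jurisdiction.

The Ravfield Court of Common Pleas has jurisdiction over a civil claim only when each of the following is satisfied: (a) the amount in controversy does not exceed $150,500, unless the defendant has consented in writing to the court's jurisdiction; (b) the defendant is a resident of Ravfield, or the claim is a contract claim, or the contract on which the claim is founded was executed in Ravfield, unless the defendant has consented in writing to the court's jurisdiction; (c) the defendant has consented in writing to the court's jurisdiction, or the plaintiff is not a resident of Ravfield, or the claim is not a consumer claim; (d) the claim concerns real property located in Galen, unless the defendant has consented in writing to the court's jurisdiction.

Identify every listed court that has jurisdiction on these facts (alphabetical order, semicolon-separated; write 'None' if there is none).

The Circuit Court of Lorbourne:
  (a) The operative events occurred in Orinmont, not Lorbourne. But every defendant has filed written consent, and the 'unless' clause therefore excuses the requirement. Met.
  (b) The property lies in Orinmont, not Lorbourne; the corporate defendant(s) have their principal place of business in Ravford, not Lorbourne — no alternative holds. Fails.
  (c) The plaintiff resides in Ravford, which is not Lorbourne, which satisfies one of the alternatives. Satisfied.
  (d) The claim is a property claim, not a contract claim. Condition met.
  (e) Every defendant has filed written consent — that alternative is enough. Met.
  → Not every requirement is met — no jurisdiction.
The Circuit Court of Ravfield:
  (a) No party resides in Ravfield. Fails.
  (b) No contract (and hence no place of execution) is alleged; the plaintiff resides in Ravford, not Ravfield — none of the alternatives is met. But the amount in controversy is 170,500 dollars, which meets the USD 15,000 floor, and the 'unless' clause therefore excuses the requirement. Met.
  (c) The plaintiff resides in Ravford, which is not Ravfield — that alternative is enough. Met.
  (d) Every defendant has filed written consent, so this disjunct is met. Condition met.
  → Not every requirement is met — no jurisdiction.
The Ravfield Court of Common Pleas:
  (a) The amount in controversy is 170,500 dollars, above the USD 150,500 ceiling. The proviso rescues it, though: every defendant has filed written consent. Satisfied.
  (b) The defendant resides in Ravford, not Ravfield; the claim is a property claim, not a contract claim; no contract (and hence no place of execution) is alleged — every alternative fails. However, every defendant has filed written consent, so the 'unless' proviso supplies this condition. Condition met.
  (c) Every defendant has filed written consent, so one alternative holds. Condition met.
  (d) The property lies in Orinmont, not Galen. But every defendant has filed written consent, and the 'unless' clause therefore excuses the requirement. Met.
  → Every requirement is satisfied — jurisdiction.

the Ravfield Court of Common Pleas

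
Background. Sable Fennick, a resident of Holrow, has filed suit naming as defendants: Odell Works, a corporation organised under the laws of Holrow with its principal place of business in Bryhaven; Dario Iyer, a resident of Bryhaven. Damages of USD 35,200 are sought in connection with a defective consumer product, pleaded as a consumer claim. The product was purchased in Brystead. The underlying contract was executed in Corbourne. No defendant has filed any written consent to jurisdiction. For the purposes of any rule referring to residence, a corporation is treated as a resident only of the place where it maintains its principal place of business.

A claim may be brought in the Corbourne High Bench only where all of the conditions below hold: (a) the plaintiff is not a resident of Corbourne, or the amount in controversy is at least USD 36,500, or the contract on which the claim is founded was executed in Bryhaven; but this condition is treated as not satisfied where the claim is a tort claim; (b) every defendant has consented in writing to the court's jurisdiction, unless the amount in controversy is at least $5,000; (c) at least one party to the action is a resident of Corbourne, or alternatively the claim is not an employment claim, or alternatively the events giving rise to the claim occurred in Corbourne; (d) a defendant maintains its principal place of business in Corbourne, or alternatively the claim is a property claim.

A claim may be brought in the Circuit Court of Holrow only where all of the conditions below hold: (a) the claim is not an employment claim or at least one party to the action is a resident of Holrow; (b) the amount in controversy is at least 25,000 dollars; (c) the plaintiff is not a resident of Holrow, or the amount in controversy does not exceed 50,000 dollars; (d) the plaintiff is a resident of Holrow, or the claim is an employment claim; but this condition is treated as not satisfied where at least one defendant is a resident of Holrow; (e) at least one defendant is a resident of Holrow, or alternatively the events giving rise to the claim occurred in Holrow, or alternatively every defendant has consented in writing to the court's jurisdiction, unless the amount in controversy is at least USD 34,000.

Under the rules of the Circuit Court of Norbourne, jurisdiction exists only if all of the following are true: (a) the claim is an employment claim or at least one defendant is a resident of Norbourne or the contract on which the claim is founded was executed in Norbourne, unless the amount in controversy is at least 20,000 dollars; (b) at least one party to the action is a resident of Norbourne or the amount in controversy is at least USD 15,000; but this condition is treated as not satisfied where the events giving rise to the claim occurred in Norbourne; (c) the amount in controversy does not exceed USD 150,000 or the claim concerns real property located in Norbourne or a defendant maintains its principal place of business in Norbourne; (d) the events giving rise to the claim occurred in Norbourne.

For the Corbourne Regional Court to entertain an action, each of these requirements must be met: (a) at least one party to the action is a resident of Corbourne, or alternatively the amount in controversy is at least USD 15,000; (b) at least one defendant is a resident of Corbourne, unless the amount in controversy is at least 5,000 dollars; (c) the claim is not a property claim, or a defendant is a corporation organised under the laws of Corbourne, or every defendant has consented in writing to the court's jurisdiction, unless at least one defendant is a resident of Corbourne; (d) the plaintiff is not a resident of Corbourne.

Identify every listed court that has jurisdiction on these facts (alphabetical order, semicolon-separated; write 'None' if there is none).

the Circuit Court of Holrow; the Corbourne Regional Court

The Corbourne High Bench:
  (a) The plaintiff resides in Holrow, which is not Corbourne, which satisfies one of the alternatives. The exception is not triggered, since the claim is a consumer claim, not a tort claim. Condition met.
  (b) No such written consent has been filed. But the amount in controversy is 35,200 dollars, which meets the USD 5,000 floor, and the 'unless' clause therefore excuses the requirement. Condition met.
  (c) The claim is a consumer claim, not an employment claim, which satisfies one of the alternatives. Condition met.
  (d) The corporate defendant(s) have their principal place of business in Bryhaven, not Corbourne; the claim is a consumer claim, not a property claim — every alternative fails. Not satisfied.
  → At least one condition fails; no jurisdiction.
The Circuit Court of Holrow:
  (a) The claim is a consumer claim, not an employment claim — that alternative is enough. Satisfied.
  (b) The amount in controversy is $35,200, which meets the 25,000 dollars floor. Met.
  (c) The amount in controversy is $35,200, within the $50,000 ceiling, which satisfies one of the alternatives. Condition met.
  (d) The plaintiff resides in Holrow — that alternative is enough. The exception is not triggered, since no defendant resides in Holrow (they reside in Bryhaven, Bryhaven). Met.
  (e) No defendant resides in Holrow (they reside in Bryhaven, Bryhaven); the operative events occurred in Brystead, not Holrow; no such written consent has been filed — no alternative holds. However, the amount in controversy is 35,200 dollars, which meets the 34,000 dollars floor, so the 'unless' proviso supplies this condition. Condition met.
  → Jurisdiction lies.
The Circuit Court of Norbourne:
  (a) The claim is a consumer claim, not an employment claim; no defendant resides in Norbourne (they reside in Bryhaven, Bryhaven); the contract was executed in Corbourne, not Norbourne — no alternative holds. The proviso rescues it, though: the amount in controversy is 35,200 dollars, which meets the $20,000 floor. Satisfied.
  (b) The amount in controversy is USD 35,200, which meets the $15,000 floor, which satisfies one of the alternatives. The exception is not triggered, since the operative events occurred in Brystead, not Norbourne. Met.
  (c) The amount in controversy is $35,200, within the USD 150,000 ceiling, so one alternative holds. Satisfied.
  (d) The operative events occurred in Brystead, not Norbourne. Not met.
  → Not every requirement is met — no jurisdiction.
The Corbourne Regional Court:
  (a) The amount in controversy is USD 35,200, which meets the $15,000 floor, so this disjunct is met. Met.
  (b) No defendant resides in Corbourne (they reside in Bryhaven, Bryhaven). But the amount in controversy is 35,200 dollars, which meets the $5,000 floor, and the 'unless' clause therefore excuses the requirement. Met.
  (c) The claim is a consumer claim, not a property claim — that alternative is enough. Condition met.
  (d) The plaintiff resides in Holrow, which is not Corbourne. Satisfied.
  → Jurisdiction lies.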